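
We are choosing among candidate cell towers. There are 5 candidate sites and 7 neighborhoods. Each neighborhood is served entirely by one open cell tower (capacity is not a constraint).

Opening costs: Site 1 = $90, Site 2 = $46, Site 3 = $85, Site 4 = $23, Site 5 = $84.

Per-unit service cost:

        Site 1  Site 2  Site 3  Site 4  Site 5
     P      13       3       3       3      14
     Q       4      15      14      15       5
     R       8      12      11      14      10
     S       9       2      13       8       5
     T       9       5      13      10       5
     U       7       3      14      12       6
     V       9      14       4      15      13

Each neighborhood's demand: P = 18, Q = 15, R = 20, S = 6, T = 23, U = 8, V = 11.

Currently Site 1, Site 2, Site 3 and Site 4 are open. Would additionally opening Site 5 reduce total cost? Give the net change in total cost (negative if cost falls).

No — net change +84 (cost rises by 84).

Current service cost with {Site 1, Site 2, Site 3, Site 4}: 469.
Adding Site 5: each neighborhood re-picks its cheapest; new service cost 469, saving 0.
Extra fixed cost: 84. Net change = 84 − 0 = 84.
(Totals: 713 → 797.)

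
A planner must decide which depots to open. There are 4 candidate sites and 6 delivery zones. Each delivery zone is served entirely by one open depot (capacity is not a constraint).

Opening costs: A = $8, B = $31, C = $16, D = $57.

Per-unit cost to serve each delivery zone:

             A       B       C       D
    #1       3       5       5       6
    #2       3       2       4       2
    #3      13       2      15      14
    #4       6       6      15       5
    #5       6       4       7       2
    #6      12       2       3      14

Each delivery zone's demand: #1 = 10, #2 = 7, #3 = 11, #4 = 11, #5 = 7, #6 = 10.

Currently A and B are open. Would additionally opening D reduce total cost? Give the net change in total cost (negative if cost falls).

Current service cost with {A, B}: 180.
Adding D: each delivery zone re-picks its cheapest; new service cost 155, saving 25.
Extra fixed cost: 57. Net change = 57 − 25 = 32.
(Totals: 219 → 251.)

No — net change +32 (cost rises by 32).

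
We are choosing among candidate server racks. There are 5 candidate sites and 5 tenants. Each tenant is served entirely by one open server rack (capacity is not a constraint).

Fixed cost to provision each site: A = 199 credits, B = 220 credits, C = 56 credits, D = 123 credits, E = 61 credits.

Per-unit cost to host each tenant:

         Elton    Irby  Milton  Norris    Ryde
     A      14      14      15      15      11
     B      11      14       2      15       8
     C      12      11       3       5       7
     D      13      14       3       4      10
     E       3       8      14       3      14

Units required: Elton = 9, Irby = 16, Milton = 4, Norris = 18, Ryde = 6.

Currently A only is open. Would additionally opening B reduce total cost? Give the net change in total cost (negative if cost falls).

Current service cost with {A}: 746.
Adding B: each tenant re-picks its cheapest; new service cost 649, saving 97.
Extra fixed cost: 220. Net change = 220 − 97 = 123.
(Totals: 945 → 1068.)

No — net change +123 (cost rises by 123).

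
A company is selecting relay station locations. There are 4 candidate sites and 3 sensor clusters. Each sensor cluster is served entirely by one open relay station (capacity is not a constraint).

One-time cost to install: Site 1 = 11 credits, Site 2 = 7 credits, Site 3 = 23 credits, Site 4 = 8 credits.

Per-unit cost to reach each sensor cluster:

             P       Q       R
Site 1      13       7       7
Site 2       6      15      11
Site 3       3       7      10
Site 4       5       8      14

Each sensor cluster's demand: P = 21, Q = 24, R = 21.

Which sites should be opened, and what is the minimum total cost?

Open Site 1 and Site 3; minimum total cost 412.

For any fixed open set, each sensor cluster goes to its cheapest open site; total = fixed + service.
{Site 1, Site 3}: P→Site 3 3·21=63, Q→Site 1 7·24=168, R→Site 1 7·21=147. Service 378; fixed 34; total 412.
{Site 1, Site 2, Site 3}: P→Site 3 3·21=63, Q→Site 1 7·24=168, R→Site 1 7·21=147. Service 378; fixed 41; total 419.
{Site 1, Site 3, Site 4}: service 378 + fixed 42 = 420
{Site 1, Site 2, Site 3, Site 4}: service 378 + fixed 49 = 427
No other subset beats 412.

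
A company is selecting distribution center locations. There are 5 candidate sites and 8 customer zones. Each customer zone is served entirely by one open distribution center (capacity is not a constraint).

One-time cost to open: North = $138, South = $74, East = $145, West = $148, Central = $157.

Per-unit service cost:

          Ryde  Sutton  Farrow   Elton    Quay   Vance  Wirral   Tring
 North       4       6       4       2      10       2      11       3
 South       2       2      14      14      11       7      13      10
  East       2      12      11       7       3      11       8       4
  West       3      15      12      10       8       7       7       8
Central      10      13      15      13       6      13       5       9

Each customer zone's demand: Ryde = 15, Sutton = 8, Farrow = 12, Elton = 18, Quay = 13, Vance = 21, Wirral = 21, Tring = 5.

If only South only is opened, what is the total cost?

Each customer zone is assigned to its cheapest site among the open ones.
{South}: Ryde→South 2·15=30, Sutton→South 2·8=16, Farrow→South 14·12=168, Elton→South 14·18=252, Quay→South 11·13=143, Vance→South 7·21=147, Wirral→South 13·21=273, Tring→South 10·5=50. Service 1079; fixed 74; total 1153.

Total cost: 1153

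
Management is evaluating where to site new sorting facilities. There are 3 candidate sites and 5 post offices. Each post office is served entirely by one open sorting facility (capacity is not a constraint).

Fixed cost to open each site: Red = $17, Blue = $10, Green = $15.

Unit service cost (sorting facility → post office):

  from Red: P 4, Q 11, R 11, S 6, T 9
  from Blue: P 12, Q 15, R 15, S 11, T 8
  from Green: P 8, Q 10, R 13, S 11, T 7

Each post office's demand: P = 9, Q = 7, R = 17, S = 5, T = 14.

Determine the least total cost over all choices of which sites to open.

Minimum total cost: 453

For any fixed open set, each post office goes to its cheapest open site; total = fixed + service.
{Red, Green}: P→Red 4·9=36, Q→Green 10·7=70, R→Red 11·17=187, S→Red 6·5=30, T→Green 7·14=98. Service 421; fixed 32; total 453.
{Red, Blue, Green}: service 421 + fixed 42 = 463
{Red, Blue}: service 442 + fixed 27 = 469
{Blue}: service 635 + fixed 10 = 645
No other subset beats 453.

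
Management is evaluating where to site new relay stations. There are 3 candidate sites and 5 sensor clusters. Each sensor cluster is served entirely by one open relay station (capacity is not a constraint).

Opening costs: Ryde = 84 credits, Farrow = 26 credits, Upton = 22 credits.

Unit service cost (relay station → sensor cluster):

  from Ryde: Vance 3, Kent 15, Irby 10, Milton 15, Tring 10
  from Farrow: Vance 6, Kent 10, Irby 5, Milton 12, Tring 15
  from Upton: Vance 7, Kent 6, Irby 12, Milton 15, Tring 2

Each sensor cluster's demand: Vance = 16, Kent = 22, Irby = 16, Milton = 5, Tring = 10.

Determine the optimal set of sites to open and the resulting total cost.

Open Farrow and Upton; minimum total cost 436.

For any fixed open set, each sensor cluster goes to its cheapest open site; total = fixed + service.
{Farrow, Upton}: Vance→Farrow 6·16=96, Kent→Upton 6·22=132, Irby→Farrow 5·16=80, Milton→Farrow 12·5=60, Tring→Upton 2·10=20. Service 388; fixed 48; total 436.
{Ryde, Farrow, Upton}: Vance→Ryde 3·16=48, Kent→Upton 6·22=132, Irby→Farrow 5·16=80, Milton→Farrow 12·5=60, Tring→Upton 2·10=20. Service 340; fixed 132; total 472.
{Ryde, Upton}: Vance→Ryde 3·16=48, Kent→Upton 6·22=132, Irby→Ryde 10·16=160, Milton→Ryde 15·5=75, Tring→Upton 2·10=20. Service 435; fixed 106; total 541.
{Upton}: service 531 + fixed 22 = 553
No other subset beats 436.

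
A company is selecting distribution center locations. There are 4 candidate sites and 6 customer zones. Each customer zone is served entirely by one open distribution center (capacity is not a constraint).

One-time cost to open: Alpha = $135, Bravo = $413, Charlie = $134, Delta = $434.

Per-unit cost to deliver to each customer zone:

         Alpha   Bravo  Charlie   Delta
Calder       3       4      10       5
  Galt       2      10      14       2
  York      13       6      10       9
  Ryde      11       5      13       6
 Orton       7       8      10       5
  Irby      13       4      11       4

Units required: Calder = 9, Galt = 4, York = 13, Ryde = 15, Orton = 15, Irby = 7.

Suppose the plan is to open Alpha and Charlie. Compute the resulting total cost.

Total cost: 781

Each customer zone is assigned to its cheapest site among the open ones.
{Alpha, Charlie}: Calder→Alpha 3·9=27, Galt→Alpha 2·4=8, York→Charlie 10·13=130, Ryde→Alpha 11·15=165, Orton→Alpha 7·15=105, Irby→Charlie 11·7=77. Service 512; fixed 269; total 781.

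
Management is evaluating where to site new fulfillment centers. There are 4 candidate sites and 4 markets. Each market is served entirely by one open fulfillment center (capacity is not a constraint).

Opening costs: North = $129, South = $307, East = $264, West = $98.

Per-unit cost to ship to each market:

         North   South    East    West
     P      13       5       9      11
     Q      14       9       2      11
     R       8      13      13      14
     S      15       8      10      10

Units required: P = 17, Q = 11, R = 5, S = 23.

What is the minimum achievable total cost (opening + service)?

For any fixed open set, each market goes to its cheapest open site; total = fixed + service.
{West}: P→West 11·17=187, Q→West 11·11=121, R→West 14·5=70, S→West 10·23=230. Service 608; fixed 98; total 706.
{East}: P→East 9·17=153, Q→East 2·11=22, R→East 13·5=65, S→East 10·23=230. Service 470; fixed 264; total 734.
{South}: service 433 + fixed 307 = 740
{North, South, East, West}: service 331 + fixed 798 = 1129
(All 15 nonempty subsets were checked; West only is lowest.)

Minimum total cost: 706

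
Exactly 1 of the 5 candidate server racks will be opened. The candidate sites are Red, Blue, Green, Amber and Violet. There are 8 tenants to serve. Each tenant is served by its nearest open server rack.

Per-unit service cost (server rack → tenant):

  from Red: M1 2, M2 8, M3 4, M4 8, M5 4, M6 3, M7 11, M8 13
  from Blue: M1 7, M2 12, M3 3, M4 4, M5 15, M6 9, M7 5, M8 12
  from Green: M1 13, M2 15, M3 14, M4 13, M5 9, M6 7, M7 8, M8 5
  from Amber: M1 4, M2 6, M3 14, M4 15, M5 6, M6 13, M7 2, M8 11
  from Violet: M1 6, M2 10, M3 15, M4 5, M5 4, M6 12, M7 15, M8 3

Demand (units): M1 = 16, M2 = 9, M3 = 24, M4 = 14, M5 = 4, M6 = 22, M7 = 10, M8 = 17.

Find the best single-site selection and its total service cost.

With exactly 1 open, each tenant uses its cheapest among the chosen.
{Red}: M1→Red 2·16=32, M2→Red 8·9=72, M3→Red 4·24=96, M4→Red 8·14=112, M5→Red 4·4=16, M6→Red 3·22=66, M7→Red 11·10=110, M8→Red 13·17=221. Service cost 725.
{Blue}: service cost 860
{Violet}: service cost 1097
Among all 5 size-1 choices, {Red} is lowest.

Choose Red only; total service cost 725.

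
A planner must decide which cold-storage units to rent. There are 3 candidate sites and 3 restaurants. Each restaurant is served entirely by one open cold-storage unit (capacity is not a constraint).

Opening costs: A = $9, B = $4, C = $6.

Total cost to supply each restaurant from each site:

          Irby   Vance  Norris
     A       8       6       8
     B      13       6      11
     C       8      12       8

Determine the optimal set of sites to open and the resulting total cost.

For any fixed open set, each restaurant goes to its cheapest open site; total = fixed + service.
{A}: Irby→A 8, Vance→A 6, Norris→A 8. Service 22; fixed 9; total 31.
{B, C}: Irby→C 8, Vance→B 6, Norris→C 8. Service 22; fixed 10; total 32.
{B}: Irby→B 13, Vance→B 6, Norris→B 11. Service 30; fixed 4; total 34.
{A, B, C}: service 22 + fixed 19 = 41
No other subset beats 31.

Open A only; minimum total cost 31.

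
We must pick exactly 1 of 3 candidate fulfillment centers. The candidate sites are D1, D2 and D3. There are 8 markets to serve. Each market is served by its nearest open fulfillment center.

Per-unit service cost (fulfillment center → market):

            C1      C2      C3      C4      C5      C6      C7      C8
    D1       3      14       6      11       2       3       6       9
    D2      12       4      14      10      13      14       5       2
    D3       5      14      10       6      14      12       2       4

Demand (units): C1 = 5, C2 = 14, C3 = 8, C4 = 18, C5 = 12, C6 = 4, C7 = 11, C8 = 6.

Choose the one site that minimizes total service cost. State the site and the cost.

With exactly 1 open, each market uses its cheapest among the chosen.
{D1}: C1→D1 3·5=15, C2→D1 14·14=196, C3→D1 6·8=48, C4→D1 11·18=198, C5→D1 2·12=24, C6→D1 3·4=12, C7→D1 6·11=66, C8→D1 9·6=54. Service cost 613.
{D3}: service cost 671
{D2}: service cost 687
Among all 3 size-1 choices, {D1} is lowest.

Choose D1 only; total service cost 613.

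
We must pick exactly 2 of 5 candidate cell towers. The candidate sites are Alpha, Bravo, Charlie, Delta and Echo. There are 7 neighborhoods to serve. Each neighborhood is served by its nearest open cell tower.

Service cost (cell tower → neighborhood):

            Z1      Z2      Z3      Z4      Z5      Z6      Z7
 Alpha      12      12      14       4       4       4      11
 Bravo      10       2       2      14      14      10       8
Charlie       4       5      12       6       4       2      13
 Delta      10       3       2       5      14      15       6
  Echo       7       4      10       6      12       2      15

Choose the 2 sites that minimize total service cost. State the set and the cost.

With exactly 2 open, each neighborhood uses its cheapest among the chosen.
{Charlie, Delta}: Z1→Charlie 4, Z2→Delta 3, Z3→Delta 2, Z4→Delta 5, Z5→Charlie 4, Z6→Charlie 2, Z7→Delta 6. Service cost 26.
{Bravo, Charlie}: service cost 28
{Alpha, Delta}: service cost 33
Among all 10 size-2 choices, {Charlie, Delta} is lowest.

Choose Charlie and Delta; total service cost 26.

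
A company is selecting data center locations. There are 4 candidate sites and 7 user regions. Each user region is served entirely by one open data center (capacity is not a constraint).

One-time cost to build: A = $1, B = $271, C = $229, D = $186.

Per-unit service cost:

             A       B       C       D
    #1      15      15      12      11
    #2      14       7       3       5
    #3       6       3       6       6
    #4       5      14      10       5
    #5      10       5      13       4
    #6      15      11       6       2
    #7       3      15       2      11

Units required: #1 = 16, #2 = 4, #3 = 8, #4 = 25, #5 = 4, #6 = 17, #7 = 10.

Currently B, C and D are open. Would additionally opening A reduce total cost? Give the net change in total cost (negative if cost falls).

No — net change +1 (cost rises by 1).

Current service cost with {B, C, D}: 407.
Adding A: each user region re-picks its cheapest; new service cost 407, saving 0.
Extra fixed cost: 1. Net change = 1 − 0 = 1.
(Totals: 1093 → 1094.)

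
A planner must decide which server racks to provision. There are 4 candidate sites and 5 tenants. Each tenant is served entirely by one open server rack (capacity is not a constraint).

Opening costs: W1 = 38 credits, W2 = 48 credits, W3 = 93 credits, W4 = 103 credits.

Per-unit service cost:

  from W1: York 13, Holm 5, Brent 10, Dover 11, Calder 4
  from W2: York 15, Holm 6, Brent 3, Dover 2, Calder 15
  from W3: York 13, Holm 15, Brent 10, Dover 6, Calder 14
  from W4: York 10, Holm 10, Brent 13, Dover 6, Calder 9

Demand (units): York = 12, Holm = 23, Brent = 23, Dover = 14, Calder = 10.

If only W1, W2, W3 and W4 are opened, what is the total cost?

Total cost: 654

Each tenant is assigned to its cheapest site among the open ones.
{W1, W2, W3, W4}: York→W4 10·12=120, Holm→W1 5·23=115, Brent→W2 3·23=69, Dover→W2 2·14=28, Calder→W1 4·10=40. Service 372; fixed 282; total 654.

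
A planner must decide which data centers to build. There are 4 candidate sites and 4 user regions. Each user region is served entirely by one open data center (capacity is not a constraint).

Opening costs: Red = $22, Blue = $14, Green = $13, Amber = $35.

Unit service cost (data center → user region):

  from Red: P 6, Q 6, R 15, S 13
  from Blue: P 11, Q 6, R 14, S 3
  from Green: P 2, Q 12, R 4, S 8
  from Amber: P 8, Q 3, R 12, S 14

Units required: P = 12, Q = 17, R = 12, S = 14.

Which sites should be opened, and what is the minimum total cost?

Open Blue, Green and Amber; minimum total cost 227.

For any fixed open set, each user region goes to its cheapest open site; total = fixed + service.
{Blue, Green, Amber}: P→Green 2·12=24, Q→Amber 3·17=51, R→Green 4·12=48, S→Blue 3·14=42. Service 165; fixed 62; total 227.
{Blue, Green}: service 216 + fixed 27 = 243
{Red, Blue, Green, Amber}: service 165 + fixed 84 = 249
{Green}: P→Green 2·12=24, Q→Green 12·17=204, R→Green 4·12=48, S→Green 8·14=112. Service 388; fixed 13; total 401.
No other subset beats 227.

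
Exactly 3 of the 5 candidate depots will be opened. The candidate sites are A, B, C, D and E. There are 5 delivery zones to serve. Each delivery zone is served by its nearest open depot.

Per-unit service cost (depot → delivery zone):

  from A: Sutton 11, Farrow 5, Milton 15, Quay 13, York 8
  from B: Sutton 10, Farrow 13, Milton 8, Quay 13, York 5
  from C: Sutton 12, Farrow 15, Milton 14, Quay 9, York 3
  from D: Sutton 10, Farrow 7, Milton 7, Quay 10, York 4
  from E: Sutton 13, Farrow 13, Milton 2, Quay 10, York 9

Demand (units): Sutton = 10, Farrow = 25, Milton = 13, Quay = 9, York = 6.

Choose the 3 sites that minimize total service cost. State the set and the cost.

With exactly 3 open, each delivery zone uses its cheapest among the chosen.
{A, C, E}: Sutton→A 11·10=110, Farrow→A 5·25=125, Milton→E 2·13=26, Quay→C 9·9=81, York→C 3·6=18. Service cost 360.
{A, D, E}: service cost 365
{A, B, E}: service cost 371
Among all 10 size-3 choices, {A, C, E} is lowest.

Choose A, C and E; total service cost 360.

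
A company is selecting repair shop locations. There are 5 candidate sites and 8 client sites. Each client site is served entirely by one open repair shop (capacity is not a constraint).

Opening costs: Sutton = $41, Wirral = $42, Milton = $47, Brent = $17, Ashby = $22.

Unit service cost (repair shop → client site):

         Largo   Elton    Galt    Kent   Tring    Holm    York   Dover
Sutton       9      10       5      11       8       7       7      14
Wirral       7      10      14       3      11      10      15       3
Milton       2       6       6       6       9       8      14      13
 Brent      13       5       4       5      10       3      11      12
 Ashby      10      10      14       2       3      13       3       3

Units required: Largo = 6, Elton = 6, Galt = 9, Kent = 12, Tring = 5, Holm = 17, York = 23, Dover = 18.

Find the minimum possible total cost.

For any fixed open set, each client site goes to its cheapest open site; total = fixed + service.
{Milton, Brent, Ashby}: Largo→Milton 2·6=12, Elton→Brent 5·6=30, Galt→Brent 4·9=36, Kent→Ashby 2·12=24, Tring→Ashby 3·5=15, Holm→Brent 3·17=51, York→Ashby 3·23=69, Dover→Ashby 3·18=54. Service 291; fixed 86; total 377.
{Brent, Ashby}: service 339 + fixed 39 = 378
{Wirral, Brent, Ashby}: service 321 + fixed 81 = 402
{Sutton, Wirral, Milton, Brent, Ashby}: service 291 + fixed 169 = 460
No other subset beats 377.

Minimum total cost: 377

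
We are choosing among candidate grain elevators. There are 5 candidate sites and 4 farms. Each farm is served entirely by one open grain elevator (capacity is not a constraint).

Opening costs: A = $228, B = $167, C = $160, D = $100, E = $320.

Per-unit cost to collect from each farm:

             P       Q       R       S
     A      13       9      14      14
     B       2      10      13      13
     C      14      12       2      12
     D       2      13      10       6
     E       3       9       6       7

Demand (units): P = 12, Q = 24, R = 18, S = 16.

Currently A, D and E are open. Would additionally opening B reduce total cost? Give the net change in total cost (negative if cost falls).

Current service cost with {A, D, E}: 444.
Adding B: each farm re-picks its cheapest; new service cost 444, saving 0.
Extra fixed cost: 167. Net change = 167 − 0 = 167.
(Totals: 1092 → 1259.)

No — net change +167 (cost rises by 167).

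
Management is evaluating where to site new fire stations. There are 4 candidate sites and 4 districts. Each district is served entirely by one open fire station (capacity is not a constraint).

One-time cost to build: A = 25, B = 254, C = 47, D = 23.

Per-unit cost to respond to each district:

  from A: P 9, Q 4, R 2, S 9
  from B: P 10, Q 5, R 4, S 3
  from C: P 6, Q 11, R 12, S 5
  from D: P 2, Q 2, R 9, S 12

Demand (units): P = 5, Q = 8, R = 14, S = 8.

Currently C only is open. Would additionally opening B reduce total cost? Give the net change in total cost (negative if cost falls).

Current service cost with {C}: 326.
Adding B: each district re-picks its cheapest; new service cost 150, saving 176.
Extra fixed cost: 254. Net change = 254 − 176 = 78.
(Totals: 373 → 451.)

No — net change +78 (cost rises by 78).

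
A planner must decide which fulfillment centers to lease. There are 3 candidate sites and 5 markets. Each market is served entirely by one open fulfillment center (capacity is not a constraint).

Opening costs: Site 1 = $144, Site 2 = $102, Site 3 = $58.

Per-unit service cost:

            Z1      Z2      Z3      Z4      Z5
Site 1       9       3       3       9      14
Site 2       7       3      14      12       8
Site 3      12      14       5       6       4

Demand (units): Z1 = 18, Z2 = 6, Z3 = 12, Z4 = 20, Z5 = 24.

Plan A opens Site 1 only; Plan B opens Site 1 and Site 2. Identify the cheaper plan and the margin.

Plan A: {Site 1}: Z1→Site 1 9·18=162, Z2→Site 1 3·6=18, Z3→Site 1 3·12=36, Z4→Site 1 9·20=180, Z5→Site 1 14·24=336. Service 732; fixed 144; total 876.
Plan B: {Site 1, Site 2}: Z1→Site 2 7·18=126, Z2→Site 1 3·6=18, Z3→Site 1 3·12=36, Z4→Site 1 9·20=180, Z5→Site 2 8·24=192. Service 552; fixed 246; total 798.
Difference: |876 − 798| = 78.

Plan B is cheaper by 78.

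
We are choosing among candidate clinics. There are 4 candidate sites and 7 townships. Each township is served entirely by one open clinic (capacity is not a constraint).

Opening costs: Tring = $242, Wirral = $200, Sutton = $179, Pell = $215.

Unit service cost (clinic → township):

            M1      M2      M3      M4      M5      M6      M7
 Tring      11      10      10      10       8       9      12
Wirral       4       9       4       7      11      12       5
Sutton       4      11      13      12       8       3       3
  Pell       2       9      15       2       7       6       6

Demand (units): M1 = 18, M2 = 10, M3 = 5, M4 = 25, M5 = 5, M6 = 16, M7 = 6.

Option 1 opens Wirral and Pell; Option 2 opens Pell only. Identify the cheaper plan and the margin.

Option 2 is cheaper by 139.

Option 1: {Wirral, Pell}: M1→Pell 2·18=36, M2→Wirral 9·10=90, M3→Wirral 4·5=20, M4→Pell 2·25=50, M5→Pell 7·5=35, M6→Pell 6·16=96, M7→Wirral 5·6=30. Service 357; fixed 415; total 772.
Option 2: {Pell}: M1→Pell 2·18=36, M2→Pell 9·10=90, M3→Pell 15·5=75, M4→Pell 2·25=50, M5→Pell 7·5=35, M6→Pell 6·16=96, M7→Pell 6·6=36. Service 418; fixed 215; total 633.
Difference: |772 − 633| = 139.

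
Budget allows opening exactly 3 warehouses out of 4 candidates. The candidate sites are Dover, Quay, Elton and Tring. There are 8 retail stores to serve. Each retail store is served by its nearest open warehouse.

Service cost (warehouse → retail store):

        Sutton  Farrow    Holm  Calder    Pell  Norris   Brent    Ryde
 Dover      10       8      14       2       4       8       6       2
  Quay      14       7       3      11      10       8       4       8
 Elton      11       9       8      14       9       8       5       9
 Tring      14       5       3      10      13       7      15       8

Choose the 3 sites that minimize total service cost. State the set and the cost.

Choose Dover, Quay and Tring; total service cost 37.

With exactly 3 open, each retail store uses its cheapest among the chosen.
{Dover, Quay, Tring}: Sutton→Dover 10, Farrow→Tring 5, Holm→Quay 3, Calder→Dover 2, Pell→Dover 4, Norris→Tring 7, Brent→Quay 4, Ryde→Dover 2. Service cost 37.
{Dover, Elton, Tring}: service cost 38
{Dover, Quay, Elton}: service cost 40
Among all 4 size-3 choices, {Dover, Quay, Tring} is lowest.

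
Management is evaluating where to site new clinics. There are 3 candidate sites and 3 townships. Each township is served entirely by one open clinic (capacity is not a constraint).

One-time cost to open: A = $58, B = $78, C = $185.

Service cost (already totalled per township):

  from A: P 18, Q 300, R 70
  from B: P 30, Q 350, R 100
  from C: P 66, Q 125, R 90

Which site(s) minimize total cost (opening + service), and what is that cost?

Open A only; minimum total cost 446.

For any fixed open set, each township goes to its cheapest open site; total = fixed + service.
{A}: P→A 18, Q→A 300, R→A 70. Service 388; fixed 58; total 446.
{A, C}: service 213 + fixed 243 = 456
{C}: P→C 66, Q→C 125, R→C 90. Service 281; fixed 185; total 466.
{A, B, C}: P→A 18, Q→C 125, R→A 70. Service 213; fixed 321; total 534.
(All 7 nonempty subsets were checked; A only is lowest.)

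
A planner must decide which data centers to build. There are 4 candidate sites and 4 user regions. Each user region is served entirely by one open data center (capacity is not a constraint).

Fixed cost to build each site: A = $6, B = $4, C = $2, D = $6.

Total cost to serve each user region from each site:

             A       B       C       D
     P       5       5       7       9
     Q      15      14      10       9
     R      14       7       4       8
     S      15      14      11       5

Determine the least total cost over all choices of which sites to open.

Minimum total cost: 33

For any fixed open set, each user region goes to its cheapest open site; total = fixed + service.
{C, D}: P→C 7, Q→D 9, R→C 4, S→D 5. Service 25; fixed 8; total 33.
{C}: service 32 + fixed 2 = 34
{B, C, D}: service 23 + fixed 12 = 35
{A, B, C, D}: service 23 + fixed 18 = 41
No other subset beats 33.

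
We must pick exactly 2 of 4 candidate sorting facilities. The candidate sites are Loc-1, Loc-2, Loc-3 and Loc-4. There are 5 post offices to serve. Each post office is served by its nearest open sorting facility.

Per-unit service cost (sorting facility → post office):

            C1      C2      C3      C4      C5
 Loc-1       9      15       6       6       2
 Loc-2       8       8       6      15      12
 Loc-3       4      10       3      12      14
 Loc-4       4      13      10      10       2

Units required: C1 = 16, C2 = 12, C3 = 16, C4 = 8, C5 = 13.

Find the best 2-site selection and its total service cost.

Choose Loc-1 and Loc-3; total service cost 306.

With exactly 2 open, each post office uses its cheapest among the chosen.
{Loc-1, Loc-3}: C1→Loc-3 4·16=64, C2→Loc-3 10·12=120, C3→Loc-3 3·16=48, C4→Loc-1 6·8=48, C5→Loc-1 2·13=26. Service cost 306.
{Loc-3, Loc-4}: service cost 338
{Loc-2, Loc-4}: service cost 362
Among all 6 size-2 choices, {Loc-1, Loc-3} is lowest.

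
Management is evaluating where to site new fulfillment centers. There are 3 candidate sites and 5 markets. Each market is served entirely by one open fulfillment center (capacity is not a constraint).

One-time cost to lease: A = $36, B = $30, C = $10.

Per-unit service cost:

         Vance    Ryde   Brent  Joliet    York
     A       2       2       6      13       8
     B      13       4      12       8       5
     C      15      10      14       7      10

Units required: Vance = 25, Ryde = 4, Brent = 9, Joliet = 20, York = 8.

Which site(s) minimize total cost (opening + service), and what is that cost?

For any fixed open set, each market goes to its cheapest open site; total = fixed + service.
{A, C}: Vance→A 2·25=50, Ryde→A 2·4=8, Brent→A 6·9=54, Joliet→C 7·20=140, York→A 8·8=64. Service 316; fixed 46; total 362.
{A, B, C}: Vance→A 2·25=50, Ryde→A 2·4=8, Brent→A 6·9=54, Joliet→C 7·20=140, York→B 5·8=40. Service 292; fixed 76; total 368.
{A, B}: service 312 + fixed 66 = 378
{C}: Vance→C 15·25=375, Ryde→C 10·4=40, Brent→C 14·9=126, Joliet→C 7·20=140, York→C 10·8=80. Service 761; fixed 10; total 771.
No other subset beats 362.

Open A and C; minimum total cost 362.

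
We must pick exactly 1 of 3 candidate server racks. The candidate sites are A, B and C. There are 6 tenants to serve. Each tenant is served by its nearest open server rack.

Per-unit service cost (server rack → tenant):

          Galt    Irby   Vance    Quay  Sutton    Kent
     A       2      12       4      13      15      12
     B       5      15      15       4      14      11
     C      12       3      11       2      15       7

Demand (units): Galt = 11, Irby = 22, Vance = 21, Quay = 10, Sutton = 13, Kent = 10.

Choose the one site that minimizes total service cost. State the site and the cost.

With exactly 1 open, each tenant uses its cheapest among the chosen.
{C}: Galt→C 12·11=132, Irby→C 3·22=66, Vance→C 11·21=231, Quay→C 2·10=20, Sutton→C 15·13=195, Kent→C 7·10=70. Service cost 714.
{A}: service cost 815
{B}: service cost 1032
Among all 3 size-1 choices, {C} is lowest.

Choose C only; total service cost 714.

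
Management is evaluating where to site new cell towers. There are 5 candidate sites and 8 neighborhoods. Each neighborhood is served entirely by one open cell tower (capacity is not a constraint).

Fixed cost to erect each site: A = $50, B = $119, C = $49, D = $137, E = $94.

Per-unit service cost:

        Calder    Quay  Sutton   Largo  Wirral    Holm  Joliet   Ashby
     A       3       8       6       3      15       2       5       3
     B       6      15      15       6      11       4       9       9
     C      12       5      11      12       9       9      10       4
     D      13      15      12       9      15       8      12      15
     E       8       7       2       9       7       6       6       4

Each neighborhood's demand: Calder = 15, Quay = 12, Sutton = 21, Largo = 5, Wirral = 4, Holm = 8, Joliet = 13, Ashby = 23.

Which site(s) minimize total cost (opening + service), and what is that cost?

For any fixed open set, each neighborhood goes to its cheapest open site; total = fixed + service.
{A, E}: Calder→A 3·15=45, Quay→E 7·12=84, Sutton→E 2·21=42, Largo→A 3·5=15, Wirral→E 7·4=28, Holm→A 2·8=16, Joliet→A 5·13=65, Ashby→A 3·23=69. Service 364; fixed 144; total 508.
{A, C}: service 432 + fixed 99 = 531
{A, C, E}: service 340 + fixed 193 = 533
{A, B, C, D, E}: service 340 + fixed 449 = 789
No other subset beats 508.

Open A and E; minimum total cost 508.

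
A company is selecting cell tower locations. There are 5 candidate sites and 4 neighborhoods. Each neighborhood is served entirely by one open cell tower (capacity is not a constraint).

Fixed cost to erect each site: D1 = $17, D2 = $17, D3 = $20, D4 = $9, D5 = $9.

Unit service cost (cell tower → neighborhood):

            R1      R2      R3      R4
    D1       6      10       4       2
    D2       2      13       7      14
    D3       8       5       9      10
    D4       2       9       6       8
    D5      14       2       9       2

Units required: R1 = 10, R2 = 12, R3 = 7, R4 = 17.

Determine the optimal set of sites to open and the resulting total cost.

For any fixed open set, each neighborhood goes to its cheapest open site; total = fixed + service.
{D4, D5}: R1→D4 2·10=20, R2→D5 2·12=24, R3→D4 6·7=42, R4→D5 2·17=34. Service 120; fixed 18; total 138.
{D1, D4, D5}: service 106 + fixed 35 = 141
{D1, D2, D5}: service 106 + fixed 43 = 149
{D1, D2, D3, D4, D5}: R1→D2 2·10=20, R2→D5 2·12=24, R3→D1 4·7=28, R4→D1 2·17=34. Service 106; fixed 72; total 178.
No other subset beats 138.

Open D4 and D5; minimum total cost 138.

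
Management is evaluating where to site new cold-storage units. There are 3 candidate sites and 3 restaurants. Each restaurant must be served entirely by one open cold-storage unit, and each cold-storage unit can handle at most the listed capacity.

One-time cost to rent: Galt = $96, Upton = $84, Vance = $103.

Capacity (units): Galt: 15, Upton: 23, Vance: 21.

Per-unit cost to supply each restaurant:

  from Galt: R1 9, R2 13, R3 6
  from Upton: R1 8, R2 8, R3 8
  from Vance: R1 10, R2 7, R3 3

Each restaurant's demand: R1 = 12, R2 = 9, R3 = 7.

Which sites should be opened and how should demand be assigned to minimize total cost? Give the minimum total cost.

Minimum total cost: 367

Open {Upton, Vance}: R1→Upton 8·12=96, R2→Vance 7·9=63, R3→Vance 3·7=21.
Loads: Upton carries 12/23, Vance carries 16/21. Service 180; fixed 187; total 367.
Next best feasible plan costs 376.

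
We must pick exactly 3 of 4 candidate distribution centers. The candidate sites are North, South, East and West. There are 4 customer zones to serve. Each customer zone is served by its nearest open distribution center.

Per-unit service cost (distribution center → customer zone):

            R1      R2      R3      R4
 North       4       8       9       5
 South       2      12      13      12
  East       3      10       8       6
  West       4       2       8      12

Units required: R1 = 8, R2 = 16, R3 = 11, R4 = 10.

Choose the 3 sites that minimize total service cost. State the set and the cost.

Choose North, South and West; total service cost 186.

With exactly 3 open, each customer zone uses its cheapest among the chosen.
{North, South, West}: R1→South 2·8=16, R2→West 2·16=32, R3→West 8·11=88, R4→North 5·10=50. Service cost 186.
{North, East, West}: service cost 194
{South, East, West}: service cost 196
Among all 4 size-3 choices, {North, South, West} is lowest.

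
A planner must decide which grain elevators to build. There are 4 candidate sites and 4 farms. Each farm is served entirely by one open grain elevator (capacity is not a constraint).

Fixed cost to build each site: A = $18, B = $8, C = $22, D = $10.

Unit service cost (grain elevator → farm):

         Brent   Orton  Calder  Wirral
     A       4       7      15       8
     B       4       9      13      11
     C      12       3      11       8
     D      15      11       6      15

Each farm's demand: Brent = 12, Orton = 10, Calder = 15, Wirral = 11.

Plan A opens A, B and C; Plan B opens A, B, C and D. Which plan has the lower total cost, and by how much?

Plan B is cheaper by 65.

Plan A: {A, B, C}: Brent→A 4·12=48, Orton→C 3·10=30, Calder→C 11·15=165, Wirral→A 8·11=88. Service 331; fixed 48; total 379.
Plan B: {A, B, C, D}: Brent→A 4·12=48, Orton→C 3·10=30, Calder→D 6·15=90, Wirral→A 8·11=88. Service 256; fixed 58; total 314.
Difference: |379 − 314| = 65.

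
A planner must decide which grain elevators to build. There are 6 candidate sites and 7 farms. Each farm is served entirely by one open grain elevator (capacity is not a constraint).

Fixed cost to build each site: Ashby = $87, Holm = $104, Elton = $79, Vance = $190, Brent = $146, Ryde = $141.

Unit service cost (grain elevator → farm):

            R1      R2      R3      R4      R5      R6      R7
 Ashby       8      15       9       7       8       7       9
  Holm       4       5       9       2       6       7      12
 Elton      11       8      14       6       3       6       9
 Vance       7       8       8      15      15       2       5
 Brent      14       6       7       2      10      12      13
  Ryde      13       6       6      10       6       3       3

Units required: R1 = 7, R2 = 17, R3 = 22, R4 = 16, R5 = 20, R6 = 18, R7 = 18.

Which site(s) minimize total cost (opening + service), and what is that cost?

For any fixed open set, each farm goes to its cheapest open site; total = fixed + service.
{Holm, Ryde}: R1→Holm 4·7=28, R2→Holm 5·17=85, R3→Ryde 6·22=132, R4→Holm 2·16=32, R5→Holm 6·20=120, R6→Ryde 3·18=54, R7→Ryde 3·18=54. Service 505; fixed 245; total 750.
{Holm, Elton, Ryde}: service 445 + fixed 324 = 769
{Elton, Ryde}: service 575 + fixed 220 = 795
{Ashby, Holm, Elton, Vance, Brent, Ryde}: R1→Holm 4·7=28, R2→Holm 5·17=85, R3→Ryde 6·22=132, R4→Holm 2·16=32, R5→Elton 3·20=60, R6→Vance 2·18=36, R7→Ryde 3·18=54. Service 427; fixed 747; total 1174.
No other subset beats 750.

Open Holm and Ryde; minimum total cost 750.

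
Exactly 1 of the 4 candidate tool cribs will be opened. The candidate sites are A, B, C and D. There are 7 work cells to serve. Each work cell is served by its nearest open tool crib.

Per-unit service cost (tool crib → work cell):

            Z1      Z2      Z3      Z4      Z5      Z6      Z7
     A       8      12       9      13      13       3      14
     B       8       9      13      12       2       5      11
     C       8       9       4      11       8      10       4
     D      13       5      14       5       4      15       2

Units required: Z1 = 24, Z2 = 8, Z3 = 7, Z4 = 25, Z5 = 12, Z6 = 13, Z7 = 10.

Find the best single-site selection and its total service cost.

Choose C only; total service cost 833.

With exactly 1 open, each work cell uses its cheapest among the chosen.
{C}: Z1→C 8·24=192, Z2→C 9·8=72, Z3→C 4·7=28, Z4→C 11·25=275, Z5→C 8·12=96, Z6→C 10·13=130, Z7→C 4·10=40. Service cost 833.
{D}: service cost 838
{B}: service cost 854
Among all 4 size-1 choices, {C} is lowest.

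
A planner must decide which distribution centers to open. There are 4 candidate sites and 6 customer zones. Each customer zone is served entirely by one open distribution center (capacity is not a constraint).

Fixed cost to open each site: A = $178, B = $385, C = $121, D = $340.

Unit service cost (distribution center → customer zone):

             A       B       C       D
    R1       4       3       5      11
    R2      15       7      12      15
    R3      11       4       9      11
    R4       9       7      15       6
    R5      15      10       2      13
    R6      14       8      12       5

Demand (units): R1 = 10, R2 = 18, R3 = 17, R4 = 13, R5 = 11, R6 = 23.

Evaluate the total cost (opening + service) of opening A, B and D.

Each customer zone is assigned to its cheapest site among the open ones.
{A, B, D}: R1→B 3·10=30, R2→B 7·18=126, R3→B 4·17=68, R4→D 6·13=78, R5→B 10·11=110, R6→D 5·23=115. Service 527; fixed 903; total 1430.

Total cost: 1430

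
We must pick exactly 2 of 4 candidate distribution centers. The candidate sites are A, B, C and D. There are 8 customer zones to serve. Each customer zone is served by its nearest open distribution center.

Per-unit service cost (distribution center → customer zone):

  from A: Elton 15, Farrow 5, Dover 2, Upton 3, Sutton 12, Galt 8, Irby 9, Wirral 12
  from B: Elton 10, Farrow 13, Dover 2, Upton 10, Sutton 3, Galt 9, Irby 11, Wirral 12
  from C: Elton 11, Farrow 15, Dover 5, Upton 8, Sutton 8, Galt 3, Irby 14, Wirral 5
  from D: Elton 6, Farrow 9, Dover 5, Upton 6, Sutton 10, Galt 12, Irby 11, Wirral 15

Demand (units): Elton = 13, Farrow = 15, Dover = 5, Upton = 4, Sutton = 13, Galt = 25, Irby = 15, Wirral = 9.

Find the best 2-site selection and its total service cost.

With exactly 2 open, each customer zone uses its cheapest among the chosen.
{A, C}: Elton→C 11·13=143, Farrow→A 5·15=75, Dover→A 2·5=10, Upton→A 3·4=12, Sutton→C 8·13=104, Galt→C 3·25=75, Irby→A 9·15=135, Wirral→C 5·9=45. Service cost 599.
{C, D}: service cost 651
{B, C}: service cost 691
Among all 6 size-2 choices, {A, C} is lowest.

Choose A and C; total service cost 599.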